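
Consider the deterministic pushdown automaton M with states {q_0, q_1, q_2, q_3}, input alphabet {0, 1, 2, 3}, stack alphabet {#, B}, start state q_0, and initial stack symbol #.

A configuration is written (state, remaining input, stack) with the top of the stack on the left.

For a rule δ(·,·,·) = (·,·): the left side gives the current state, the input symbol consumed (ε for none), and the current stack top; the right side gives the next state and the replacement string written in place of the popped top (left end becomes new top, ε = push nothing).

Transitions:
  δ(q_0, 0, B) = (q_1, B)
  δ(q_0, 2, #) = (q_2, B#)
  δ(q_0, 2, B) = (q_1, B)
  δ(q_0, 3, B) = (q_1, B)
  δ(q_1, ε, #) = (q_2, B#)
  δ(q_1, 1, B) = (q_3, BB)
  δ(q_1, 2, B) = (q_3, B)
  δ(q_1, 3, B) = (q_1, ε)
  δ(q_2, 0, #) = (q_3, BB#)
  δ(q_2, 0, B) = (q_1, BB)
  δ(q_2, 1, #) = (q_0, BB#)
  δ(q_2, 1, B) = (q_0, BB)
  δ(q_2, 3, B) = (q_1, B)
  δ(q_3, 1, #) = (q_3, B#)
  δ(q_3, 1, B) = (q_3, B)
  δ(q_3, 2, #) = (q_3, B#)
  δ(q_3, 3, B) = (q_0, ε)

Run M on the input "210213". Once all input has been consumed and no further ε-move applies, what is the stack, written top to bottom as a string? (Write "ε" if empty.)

B#

(q_0, 210213, #) ⊢ (q_2, 10213, B#) ⊢ (q_0, 0213, BB#) ⊢ (q_1, 213, BB#) ⊢ (q_3, 13, BB#) ⊢ (q_3, 3, BB#) ⊢ (q_0, ε, B#)
All input consumed in state q_0 with stack B#.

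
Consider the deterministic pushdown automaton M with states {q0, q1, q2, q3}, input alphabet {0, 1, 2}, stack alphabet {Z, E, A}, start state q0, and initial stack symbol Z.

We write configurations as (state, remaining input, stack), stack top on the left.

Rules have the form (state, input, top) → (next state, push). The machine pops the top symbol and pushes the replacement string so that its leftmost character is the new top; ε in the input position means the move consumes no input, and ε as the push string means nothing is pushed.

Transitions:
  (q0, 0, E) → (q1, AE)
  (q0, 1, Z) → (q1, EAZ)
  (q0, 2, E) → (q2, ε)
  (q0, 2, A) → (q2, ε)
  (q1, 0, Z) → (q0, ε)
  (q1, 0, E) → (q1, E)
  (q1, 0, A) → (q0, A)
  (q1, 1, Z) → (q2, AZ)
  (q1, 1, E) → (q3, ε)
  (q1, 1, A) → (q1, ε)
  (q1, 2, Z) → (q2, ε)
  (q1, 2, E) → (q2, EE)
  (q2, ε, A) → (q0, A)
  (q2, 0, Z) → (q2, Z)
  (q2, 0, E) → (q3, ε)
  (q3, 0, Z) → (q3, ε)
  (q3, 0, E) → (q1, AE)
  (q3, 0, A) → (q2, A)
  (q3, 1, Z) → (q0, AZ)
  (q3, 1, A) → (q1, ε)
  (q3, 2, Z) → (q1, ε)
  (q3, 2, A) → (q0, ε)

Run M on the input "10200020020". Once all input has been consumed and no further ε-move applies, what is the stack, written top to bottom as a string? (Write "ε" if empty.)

(q0, 10200020020, Z)
  read 1, top Z: go to q1, push EAZ → (q1, 0200020020, EAZ)
  read 0, top E: go to q1, push E → (q1, 200020020, EAZ)
  read 2, top E: go to q2, push EE → (q2, 00020020, EEAZ)
  read 0, top E: go to q3, push ε → (q3, 0020020, EAZ)
  read 0, top E: go to q1, push AE → (q1, 020020, AEAZ)
  read 0, top A: go to q0, push A → (q0, 20020, AEAZ)
  read 2, top A: go to q2, push ε → (q2, 0020, EAZ)
  read 0, top E: go to q3, push ε → (q3, 020, AZ)
  read 0, top A: go to q2, push A → (q2, 20, AZ)
  ε-move, top A: go to q0, push A → (q0, 20, AZ)
  read 2, top A: go to q2, push ε → (q2, 0, Z)
  read 0, top Z: go to q2, push Z → (q2, ε, Z)
All input consumed in state q2 with stack Z.

Z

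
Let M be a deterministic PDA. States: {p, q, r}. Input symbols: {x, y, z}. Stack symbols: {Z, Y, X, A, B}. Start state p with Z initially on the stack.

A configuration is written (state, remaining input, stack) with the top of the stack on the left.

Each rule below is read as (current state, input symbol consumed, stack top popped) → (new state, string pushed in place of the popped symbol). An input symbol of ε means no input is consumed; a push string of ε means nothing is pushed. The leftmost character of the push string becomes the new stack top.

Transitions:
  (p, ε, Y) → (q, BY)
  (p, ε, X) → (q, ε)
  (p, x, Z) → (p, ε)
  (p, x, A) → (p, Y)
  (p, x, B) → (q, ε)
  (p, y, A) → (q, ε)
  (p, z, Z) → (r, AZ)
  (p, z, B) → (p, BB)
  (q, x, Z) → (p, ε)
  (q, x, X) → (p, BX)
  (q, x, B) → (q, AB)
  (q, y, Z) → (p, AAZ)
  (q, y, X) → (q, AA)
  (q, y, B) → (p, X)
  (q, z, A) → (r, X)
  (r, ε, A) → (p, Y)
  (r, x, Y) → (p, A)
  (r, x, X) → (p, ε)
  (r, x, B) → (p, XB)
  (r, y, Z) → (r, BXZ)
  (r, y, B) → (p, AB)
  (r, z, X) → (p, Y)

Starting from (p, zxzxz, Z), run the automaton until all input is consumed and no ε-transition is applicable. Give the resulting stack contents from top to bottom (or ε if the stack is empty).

(p, zxzxz, Z)
  read z, top Z: go to r, push AZ → (r, xzxz, AZ)
  ε-move, top A: go to p, push Y → (p, xzxz, YZ)
  ε-move, top Y: go to q, push BY → (q, xzxz, BYZ)
  read x, top B: go to q, push AB → (q, zxz, ABYZ)
  read z, top A: go to r, push X → (r, xz, XBYZ)
  read x, top X: go to p, push ε → (p, z, BYZ)
  read z, top B: go to p, push BB → (p, ε, BBYZ)
All input consumed in state p with stack BBYZ.

BBYZ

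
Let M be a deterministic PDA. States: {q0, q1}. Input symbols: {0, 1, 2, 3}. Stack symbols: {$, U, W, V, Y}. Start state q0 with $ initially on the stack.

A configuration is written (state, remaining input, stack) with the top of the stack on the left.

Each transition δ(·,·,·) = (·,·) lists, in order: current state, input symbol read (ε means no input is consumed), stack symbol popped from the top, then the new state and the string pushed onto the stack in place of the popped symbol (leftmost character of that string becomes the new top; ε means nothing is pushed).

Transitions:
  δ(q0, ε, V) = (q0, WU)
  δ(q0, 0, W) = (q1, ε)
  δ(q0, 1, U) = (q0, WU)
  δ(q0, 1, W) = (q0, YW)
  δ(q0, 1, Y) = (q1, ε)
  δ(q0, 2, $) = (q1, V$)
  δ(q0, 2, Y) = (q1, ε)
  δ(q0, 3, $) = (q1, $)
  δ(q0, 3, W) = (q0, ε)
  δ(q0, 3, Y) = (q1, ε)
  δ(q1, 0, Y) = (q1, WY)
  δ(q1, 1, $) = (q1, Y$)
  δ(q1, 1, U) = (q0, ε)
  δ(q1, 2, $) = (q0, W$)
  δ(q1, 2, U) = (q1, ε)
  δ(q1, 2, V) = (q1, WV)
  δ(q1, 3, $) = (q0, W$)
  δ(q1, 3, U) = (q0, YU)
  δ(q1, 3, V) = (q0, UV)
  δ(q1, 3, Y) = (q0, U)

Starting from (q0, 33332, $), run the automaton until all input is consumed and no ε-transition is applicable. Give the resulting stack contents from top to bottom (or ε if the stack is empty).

W$

(q0, 33332, $) ⊢ (q1, 3332, $) ⊢ (q0, 332, W$) ⊢ (q0, 32, $) ⊢ (q1, 2, $) ⊢ (q0, ε, W$)
All input consumed in state q0 with stack W$.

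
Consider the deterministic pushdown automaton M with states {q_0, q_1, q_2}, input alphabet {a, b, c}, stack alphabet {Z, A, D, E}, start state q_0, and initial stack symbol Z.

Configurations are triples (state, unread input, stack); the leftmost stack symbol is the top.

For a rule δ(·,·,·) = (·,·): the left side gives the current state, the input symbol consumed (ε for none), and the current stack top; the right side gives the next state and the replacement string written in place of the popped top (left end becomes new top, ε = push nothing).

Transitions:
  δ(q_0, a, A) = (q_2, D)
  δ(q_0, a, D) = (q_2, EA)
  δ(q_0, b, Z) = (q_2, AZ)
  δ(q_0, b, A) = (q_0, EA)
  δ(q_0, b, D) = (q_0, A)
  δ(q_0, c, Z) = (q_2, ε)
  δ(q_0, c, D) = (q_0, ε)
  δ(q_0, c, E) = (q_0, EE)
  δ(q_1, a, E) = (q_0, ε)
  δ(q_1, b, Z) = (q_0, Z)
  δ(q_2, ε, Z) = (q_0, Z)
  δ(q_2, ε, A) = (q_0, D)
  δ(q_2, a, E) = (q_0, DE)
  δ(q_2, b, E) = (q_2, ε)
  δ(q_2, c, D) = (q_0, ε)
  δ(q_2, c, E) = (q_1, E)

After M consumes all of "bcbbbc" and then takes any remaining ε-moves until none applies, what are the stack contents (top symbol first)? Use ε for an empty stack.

EEAZ

(q_0, bcbbbc, Z)
  read b, top Z: go to q_2, push AZ → (q_2, cbbbc, AZ)
  ε-move, top A: go to q_0, push D → (q_0, cbbbc, DZ)
  read c, top D: go to q_0, push ε → (q_0, bbbc, Z)
  read b, top Z: go to q_2, push AZ → (q_2, bbc, AZ)
  ε-move, top A: go to q_0, push D → (q_0, bbc, DZ)
  read b, top D: go to q_0, push A → (q_0, bc, AZ)
  read b, top A: go to q_0, push EA → (q_0, c, EAZ)
  read c, top E: go to q_0, push EE → (q_0, ε, EEAZ)
All input consumed in state q_0 with stack EEAZ.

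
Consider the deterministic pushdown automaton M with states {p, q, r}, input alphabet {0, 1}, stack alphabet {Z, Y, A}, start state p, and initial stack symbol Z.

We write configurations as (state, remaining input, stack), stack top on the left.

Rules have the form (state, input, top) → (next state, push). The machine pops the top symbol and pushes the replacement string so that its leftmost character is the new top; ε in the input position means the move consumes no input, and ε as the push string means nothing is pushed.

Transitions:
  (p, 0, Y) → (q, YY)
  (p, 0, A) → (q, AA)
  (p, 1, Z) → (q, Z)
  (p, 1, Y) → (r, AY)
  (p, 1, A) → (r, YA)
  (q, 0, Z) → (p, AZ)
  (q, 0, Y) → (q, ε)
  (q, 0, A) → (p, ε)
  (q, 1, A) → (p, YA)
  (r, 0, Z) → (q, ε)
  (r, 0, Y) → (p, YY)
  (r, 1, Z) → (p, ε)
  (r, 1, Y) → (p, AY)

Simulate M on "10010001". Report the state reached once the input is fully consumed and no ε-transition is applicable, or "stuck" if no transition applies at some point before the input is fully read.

(p, 10010001, Z) ⊢ (q, 0010001, Z) ⊢ (p, 010001, AZ) ⊢ (q, 10001, AAZ) ⊢ (p, 0001, YAAZ) ⊢ (q, 001, YYAAZ) ⊢ (q, 01, YAAZ) ⊢ (q, 1, AAZ) ⊢ (p, ε, YAAZ)
All input consumed; M is in state p.

p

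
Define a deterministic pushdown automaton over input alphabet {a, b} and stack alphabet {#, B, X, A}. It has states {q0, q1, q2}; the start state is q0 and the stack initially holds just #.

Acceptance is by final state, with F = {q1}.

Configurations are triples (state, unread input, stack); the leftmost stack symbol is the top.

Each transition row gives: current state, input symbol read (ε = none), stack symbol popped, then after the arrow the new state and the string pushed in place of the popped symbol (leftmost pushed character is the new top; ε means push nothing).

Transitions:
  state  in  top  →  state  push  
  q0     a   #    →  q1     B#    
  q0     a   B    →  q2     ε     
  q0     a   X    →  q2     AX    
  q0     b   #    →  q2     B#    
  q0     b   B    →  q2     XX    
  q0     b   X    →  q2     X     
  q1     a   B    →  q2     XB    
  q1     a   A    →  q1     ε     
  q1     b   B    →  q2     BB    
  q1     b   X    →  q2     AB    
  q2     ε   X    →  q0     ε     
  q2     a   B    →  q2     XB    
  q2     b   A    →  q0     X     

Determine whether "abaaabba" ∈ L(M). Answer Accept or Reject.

(q0, abaaabba, #)
  read a, top #: go to q1, push B# → (q1, baaabba, B#)
  read b, top B: go to q2, push BB → (q2, aaabba, BB#)
  read a, top B: go to q2, push XB → (q2, aabba, XBB#)
  ε-move, top X: go to q0, push ε → (q0, aabba, BB#)
  read a, top B: go to q2, push ε → (q2, abba, B#)
  read a, top B: go to q2, push XB → (q2, bba, XB#)
  ε-move, top X: go to q0, push ε → (q0, bba, B#)
  read b, top B: go to q2, push XX → (q2, ba, XX#)
  ε-move, top X: go to q0, push ε → (q0, ba, X#)
  read b, top X: go to q2, push X → (q2, a, X#)
  ε-move, top X: go to q0, push ε → (q0, a, #)
  read a, top #: go to q1, push B# → (q1, ε, B#)
All input consumed; state q1 ∈ F.

Accept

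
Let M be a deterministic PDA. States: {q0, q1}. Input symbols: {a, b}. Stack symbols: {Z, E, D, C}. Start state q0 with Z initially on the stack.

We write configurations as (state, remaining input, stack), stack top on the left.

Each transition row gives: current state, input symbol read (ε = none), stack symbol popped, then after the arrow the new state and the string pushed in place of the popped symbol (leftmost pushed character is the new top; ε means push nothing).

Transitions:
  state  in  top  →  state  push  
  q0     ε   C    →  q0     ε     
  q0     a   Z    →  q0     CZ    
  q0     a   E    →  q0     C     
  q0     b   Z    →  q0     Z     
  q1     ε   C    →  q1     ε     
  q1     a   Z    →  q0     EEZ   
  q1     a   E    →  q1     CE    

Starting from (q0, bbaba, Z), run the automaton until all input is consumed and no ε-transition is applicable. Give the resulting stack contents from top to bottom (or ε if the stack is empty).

(q0, bbaba, Z)
  read b, top Z: go to q0, push Z → (q0, baba, Z)
  read b, top Z: go to q0, push Z → (q0, aba, Z)
  read a, top Z: go to q0, push CZ → (q0, ba, CZ)
  ε-move, top C: go to q0, push ε → (q0, ba, Z)
  read b, top Z: go to q0, push Z → (q0, a, Z)
  read a, top Z: go to q0, push CZ → (q0, ε, CZ)
  ε-move, top C: go to q0, push ε → (q0, ε, Z)
All input consumed in state q0 with stack Z.

Z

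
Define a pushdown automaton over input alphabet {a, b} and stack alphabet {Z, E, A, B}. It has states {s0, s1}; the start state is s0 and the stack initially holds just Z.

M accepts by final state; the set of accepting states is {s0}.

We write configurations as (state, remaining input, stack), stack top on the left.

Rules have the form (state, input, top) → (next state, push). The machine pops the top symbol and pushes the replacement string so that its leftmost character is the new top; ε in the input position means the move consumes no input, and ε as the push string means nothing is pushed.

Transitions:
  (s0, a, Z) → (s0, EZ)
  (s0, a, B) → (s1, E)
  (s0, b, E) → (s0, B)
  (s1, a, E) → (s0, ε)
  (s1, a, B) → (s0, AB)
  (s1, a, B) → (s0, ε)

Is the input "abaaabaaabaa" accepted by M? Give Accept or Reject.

Accept

One accepting computation: (s0, abaaabaaabaa, Z) ⊢ (s0, baaabaaabaa, EZ) ⊢ (s0, aaabaaabaa, BZ) ⊢ (s1, aabaaabaa, EZ) ⊢ (s0, abaaabaa, Z) ⊢ (s0, baaabaa, EZ) ⊢ (s0, aaabaa, BZ) ⊢ (s1, aabaa, EZ) ⊢ (s0, abaa, Z) ⊢ (s0, baa, EZ) ⊢ (s0, aa, BZ) ⊢ (s1, a, EZ) ⊢ (s0, ε, Z)
All input consumed and state s0 ∈ F.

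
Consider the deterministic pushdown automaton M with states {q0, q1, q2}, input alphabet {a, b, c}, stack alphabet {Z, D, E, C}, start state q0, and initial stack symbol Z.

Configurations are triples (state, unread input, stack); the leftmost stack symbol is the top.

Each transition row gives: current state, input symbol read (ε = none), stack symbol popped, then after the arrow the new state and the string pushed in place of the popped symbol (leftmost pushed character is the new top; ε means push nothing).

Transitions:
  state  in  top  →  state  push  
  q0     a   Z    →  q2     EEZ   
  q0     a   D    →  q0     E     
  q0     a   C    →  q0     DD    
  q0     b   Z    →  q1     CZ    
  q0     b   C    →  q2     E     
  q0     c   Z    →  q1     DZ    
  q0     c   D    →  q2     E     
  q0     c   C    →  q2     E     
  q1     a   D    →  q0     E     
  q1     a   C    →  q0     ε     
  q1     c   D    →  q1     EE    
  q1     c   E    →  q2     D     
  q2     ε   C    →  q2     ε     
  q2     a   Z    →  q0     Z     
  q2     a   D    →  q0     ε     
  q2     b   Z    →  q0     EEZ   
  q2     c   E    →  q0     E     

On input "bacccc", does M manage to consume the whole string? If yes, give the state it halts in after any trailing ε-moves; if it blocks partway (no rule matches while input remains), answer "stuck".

(q0, bacccc, Z)
  read b, top Z: go to q1, push CZ → (q1, acccc, CZ)
  read a, top C: go to q0, push ε → (q0, cccc, Z)
  read c, top Z: go to q1, push DZ → (q1, ccc, DZ)
  read c, top D: go to q1, push EE → (q1, cc, EEZ)
  read c, top E: go to q2, push D → (q2, c, DEZ)
No transition for (q2, c, top D); M blocks with input c remaining.

stuck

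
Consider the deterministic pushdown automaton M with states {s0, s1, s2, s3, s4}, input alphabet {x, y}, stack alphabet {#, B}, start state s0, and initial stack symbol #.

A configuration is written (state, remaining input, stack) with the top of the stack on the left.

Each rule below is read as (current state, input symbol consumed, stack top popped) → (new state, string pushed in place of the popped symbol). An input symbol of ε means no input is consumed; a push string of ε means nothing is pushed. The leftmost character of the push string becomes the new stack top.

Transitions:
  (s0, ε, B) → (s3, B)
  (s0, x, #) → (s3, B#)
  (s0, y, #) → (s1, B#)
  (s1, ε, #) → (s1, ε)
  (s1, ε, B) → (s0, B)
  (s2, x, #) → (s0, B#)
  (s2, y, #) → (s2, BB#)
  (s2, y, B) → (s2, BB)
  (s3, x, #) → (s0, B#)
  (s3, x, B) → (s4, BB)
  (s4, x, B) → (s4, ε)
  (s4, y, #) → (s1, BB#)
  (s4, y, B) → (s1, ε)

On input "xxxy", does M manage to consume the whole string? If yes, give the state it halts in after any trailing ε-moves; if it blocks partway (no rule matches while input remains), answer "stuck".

(s0, xxxy, #) ⊢ (s3, xxy, B#) ⊢ (s4, xy, BB#) ⊢ (s4, y, B#) ⊢ (s1, ε, #) ⊢ (s1, ε, ε)
All input consumed; M is in state s1.

s1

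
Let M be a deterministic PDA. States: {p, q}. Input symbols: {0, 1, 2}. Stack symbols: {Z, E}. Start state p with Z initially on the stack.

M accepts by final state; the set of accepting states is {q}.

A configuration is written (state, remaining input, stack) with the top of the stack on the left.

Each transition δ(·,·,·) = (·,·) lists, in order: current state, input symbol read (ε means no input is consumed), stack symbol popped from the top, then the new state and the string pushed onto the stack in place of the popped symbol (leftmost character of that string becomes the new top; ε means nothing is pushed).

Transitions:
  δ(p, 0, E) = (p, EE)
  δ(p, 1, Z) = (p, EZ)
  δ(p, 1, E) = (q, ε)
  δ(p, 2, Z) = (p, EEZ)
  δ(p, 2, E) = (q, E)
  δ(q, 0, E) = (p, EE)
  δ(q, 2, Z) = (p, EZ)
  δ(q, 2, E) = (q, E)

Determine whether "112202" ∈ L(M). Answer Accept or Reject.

Accept

(p, 112202, Z) ⊢ (p, 12202, EZ) ⊢ (q, 2202, Z) ⊢ (p, 202, EZ) ⊢ (q, 02, EZ) ⊢ (p, 2, EEZ) ⊢ (q, ε, EEZ)
All input consumed; state q ∈ F.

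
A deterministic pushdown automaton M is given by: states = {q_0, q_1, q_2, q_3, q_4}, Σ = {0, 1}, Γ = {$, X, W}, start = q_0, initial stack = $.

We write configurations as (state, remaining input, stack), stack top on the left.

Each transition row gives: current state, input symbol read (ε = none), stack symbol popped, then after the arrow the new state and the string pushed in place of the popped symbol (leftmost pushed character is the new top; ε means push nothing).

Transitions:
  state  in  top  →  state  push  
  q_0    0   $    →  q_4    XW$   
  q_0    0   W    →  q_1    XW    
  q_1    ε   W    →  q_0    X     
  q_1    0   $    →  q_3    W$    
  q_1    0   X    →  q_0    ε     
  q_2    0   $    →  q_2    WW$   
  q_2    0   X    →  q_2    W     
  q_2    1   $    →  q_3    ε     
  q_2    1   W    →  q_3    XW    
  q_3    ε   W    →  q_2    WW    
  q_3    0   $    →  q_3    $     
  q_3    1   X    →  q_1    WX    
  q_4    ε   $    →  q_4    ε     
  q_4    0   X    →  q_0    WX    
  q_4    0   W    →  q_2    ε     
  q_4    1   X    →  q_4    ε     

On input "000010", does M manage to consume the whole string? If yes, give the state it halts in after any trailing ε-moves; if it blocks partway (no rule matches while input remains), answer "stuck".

stuck

(q_0, 000010, $)
  read 0, top $: go to q_4, push XW$ → (q_4, 00010, XW$)
  read 0, top X: go to q_0, push WX → (q_0, 0010, WXW$)
  read 0, top W: go to q_1, push XW → (q_1, 010, XWXW$)
  read 0, top X: go to q_0, push ε → (q_0, 10, WXW$)
No transition for (q_0, 1, top W); M blocks with input 10 remaining.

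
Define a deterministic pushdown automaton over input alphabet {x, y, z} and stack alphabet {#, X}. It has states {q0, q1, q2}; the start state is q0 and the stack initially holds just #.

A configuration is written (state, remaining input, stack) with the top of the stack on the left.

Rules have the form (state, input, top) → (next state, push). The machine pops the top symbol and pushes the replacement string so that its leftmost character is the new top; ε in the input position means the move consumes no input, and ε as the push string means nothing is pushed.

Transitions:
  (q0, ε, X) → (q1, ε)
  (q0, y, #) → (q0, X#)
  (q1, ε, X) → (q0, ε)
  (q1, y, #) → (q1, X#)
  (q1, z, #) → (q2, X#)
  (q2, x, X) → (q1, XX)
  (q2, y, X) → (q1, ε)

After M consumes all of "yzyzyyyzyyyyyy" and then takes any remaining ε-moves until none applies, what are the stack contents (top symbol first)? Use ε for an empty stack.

(q0, yzyzyyyzyyyyyy, #) ⊢ (q0, zyzyyyzyyyyyy, X#) ⊢ (q1, zyzyyyzyyyyyy, #) ⊢ (q2, yzyyyzyyyyyy, X#) ⊢ (q1, zyyyzyyyyyy, #) ⊢ (q2, yyyzyyyyyy, X#) ⊢ (q1, yyzyyyyyy, #) ⊢ (q1, yzyyyyyy, X#) ⊢ (q0, yzyyyyyy, #) ⊢ (q0, zyyyyyy, X#) ⊢ (q1, zyyyyyy, #) ⊢ (q2, yyyyyy, X#) ⊢ (q1, yyyyy, #) ⊢ (q1, yyyy, X#) ⊢ (q0, yyyy, #) ⊢ (q0, yyy, X#) ⊢ (q1, yyy, #) ⊢ (q1, yy, X#) ⊢ (q0, yy, #) ⊢ (q0, y, X#) ⊢ (q1, y, #) ⊢ (q1, ε, X#) ⊢ (q0, ε, #)
All input consumed in state q0 with stack #.

#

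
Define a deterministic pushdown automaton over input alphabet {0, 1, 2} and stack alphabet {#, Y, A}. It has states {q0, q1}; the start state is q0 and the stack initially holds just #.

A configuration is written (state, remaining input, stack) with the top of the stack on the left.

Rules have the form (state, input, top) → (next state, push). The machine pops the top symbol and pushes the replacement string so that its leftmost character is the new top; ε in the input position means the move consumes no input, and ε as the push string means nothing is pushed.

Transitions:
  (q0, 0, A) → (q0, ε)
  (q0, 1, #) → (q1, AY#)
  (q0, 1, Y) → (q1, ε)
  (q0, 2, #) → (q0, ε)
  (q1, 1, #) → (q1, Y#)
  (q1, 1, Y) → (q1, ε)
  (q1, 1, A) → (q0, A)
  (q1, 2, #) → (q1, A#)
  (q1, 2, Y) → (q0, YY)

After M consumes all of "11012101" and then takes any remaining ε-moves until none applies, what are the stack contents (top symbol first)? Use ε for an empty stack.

(q0, 11012101, #)
  read 1, top #: go to q1, push AY# → (q1, 1012101, AY#)
  read 1, top A: go to q0, push A → (q0, 012101, AY#)
  read 0, top A: go to q0, push ε → (q0, 12101, Y#)
  read 1, top Y: go to q1, push ε → (q1, 2101, #)
  read 2, top #: go to q1, push A# → (q1, 101, A#)
  read 1, top A: go to q0, push A → (q0, 01, A#)
  read 0, top A: go to q0, push ε → (q0, 1, #)
  read 1, top #: go to q1, push AY# → (q1, ε, AY#)
All input consumed in state q1 with stack AY#.

AY#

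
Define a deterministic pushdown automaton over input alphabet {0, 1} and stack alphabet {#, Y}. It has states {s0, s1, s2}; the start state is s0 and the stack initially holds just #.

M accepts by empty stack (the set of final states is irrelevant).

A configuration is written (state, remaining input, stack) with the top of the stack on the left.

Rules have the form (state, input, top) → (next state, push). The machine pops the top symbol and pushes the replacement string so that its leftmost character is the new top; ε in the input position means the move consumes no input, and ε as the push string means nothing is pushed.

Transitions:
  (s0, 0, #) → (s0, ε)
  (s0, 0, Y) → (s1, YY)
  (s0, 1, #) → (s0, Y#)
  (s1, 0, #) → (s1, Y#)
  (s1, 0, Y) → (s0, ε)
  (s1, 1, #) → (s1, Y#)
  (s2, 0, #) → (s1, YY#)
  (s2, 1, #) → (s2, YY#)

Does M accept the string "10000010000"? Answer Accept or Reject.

Reject

(s0, 10000010000, #)
  read 1, top #: go to s0, push Y# → (s0, 0000010000, Y#)
  read 0, top Y: go to s1, push YY → (s1, 000010000, YY#)
  read 0, top Y: go to s0, push ε → (s0, 00010000, Y#)
  read 0, top Y: go to s1, push YY → (s1, 0010000, YY#)
  read 0, top Y: go to s0, push ε → (s0, 010000, Y#)
  read 0, top Y: go to s1, push YY → (s1, 10000, YY#)
No transition applies at (s1, 10000, YY#); input not fully consumed.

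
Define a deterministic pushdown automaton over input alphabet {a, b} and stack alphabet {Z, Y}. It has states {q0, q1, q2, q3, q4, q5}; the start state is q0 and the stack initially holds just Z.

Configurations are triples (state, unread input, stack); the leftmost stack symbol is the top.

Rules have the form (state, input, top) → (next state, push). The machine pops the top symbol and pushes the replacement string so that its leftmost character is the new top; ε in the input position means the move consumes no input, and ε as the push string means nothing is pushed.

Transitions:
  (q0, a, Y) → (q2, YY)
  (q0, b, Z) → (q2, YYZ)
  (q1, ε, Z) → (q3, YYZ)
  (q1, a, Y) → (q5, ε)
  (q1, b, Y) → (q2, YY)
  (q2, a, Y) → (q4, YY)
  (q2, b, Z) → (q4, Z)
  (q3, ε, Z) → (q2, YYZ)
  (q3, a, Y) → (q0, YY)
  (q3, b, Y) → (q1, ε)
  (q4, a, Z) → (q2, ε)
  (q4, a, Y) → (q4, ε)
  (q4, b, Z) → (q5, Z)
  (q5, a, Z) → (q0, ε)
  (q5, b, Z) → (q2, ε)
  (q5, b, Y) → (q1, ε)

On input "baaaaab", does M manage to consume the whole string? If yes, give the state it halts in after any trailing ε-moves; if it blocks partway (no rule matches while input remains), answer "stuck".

(q0, baaaaab, Z) ⊢ (q2, aaaaab, YYZ) ⊢ (q4, aaaab, YYYZ) ⊢ (q4, aaab, YYZ) ⊢ (q4, aab, YZ) ⊢ (q4, ab, Z) ⊢ (q2, b, ε)
No transition for (q2, b, top ε); M blocks with input b remaining.

stuck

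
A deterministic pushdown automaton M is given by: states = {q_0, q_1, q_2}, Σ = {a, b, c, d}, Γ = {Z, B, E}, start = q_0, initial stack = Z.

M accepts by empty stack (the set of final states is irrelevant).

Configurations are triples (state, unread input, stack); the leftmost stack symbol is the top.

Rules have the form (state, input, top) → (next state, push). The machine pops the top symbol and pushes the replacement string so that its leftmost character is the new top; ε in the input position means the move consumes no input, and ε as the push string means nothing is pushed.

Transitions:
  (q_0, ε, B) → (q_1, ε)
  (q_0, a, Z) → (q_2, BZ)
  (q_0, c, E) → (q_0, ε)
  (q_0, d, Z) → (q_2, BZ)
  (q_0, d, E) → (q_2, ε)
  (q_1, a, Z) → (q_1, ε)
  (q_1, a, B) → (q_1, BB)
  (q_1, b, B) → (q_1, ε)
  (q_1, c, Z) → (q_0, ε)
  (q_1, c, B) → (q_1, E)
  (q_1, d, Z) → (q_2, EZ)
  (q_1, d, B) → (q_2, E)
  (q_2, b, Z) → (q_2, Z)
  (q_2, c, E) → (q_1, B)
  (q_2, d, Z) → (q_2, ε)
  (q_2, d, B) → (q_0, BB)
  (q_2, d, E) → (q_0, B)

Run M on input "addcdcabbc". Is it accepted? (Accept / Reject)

Accept

(q_0, addcdcabbc, Z) ⊢ (q_2, ddcdcabbc, BZ) ⊢ (q_0, dcdcabbc, BBZ) ⊢ (q_1, dcdcabbc, BZ) ⊢ (q_2, cdcabbc, EZ) ⊢ (q_1, dcabbc, BZ) ⊢ (q_2, cabbc, EZ) ⊢ (q_1, abbc, BZ) ⊢ (q_1, bbc, BBZ) ⊢ (q_1, bc, BZ) ⊢ (q_1, c, Z) ⊢ (q_0, ε, ε)
All input consumed and the stack is empty.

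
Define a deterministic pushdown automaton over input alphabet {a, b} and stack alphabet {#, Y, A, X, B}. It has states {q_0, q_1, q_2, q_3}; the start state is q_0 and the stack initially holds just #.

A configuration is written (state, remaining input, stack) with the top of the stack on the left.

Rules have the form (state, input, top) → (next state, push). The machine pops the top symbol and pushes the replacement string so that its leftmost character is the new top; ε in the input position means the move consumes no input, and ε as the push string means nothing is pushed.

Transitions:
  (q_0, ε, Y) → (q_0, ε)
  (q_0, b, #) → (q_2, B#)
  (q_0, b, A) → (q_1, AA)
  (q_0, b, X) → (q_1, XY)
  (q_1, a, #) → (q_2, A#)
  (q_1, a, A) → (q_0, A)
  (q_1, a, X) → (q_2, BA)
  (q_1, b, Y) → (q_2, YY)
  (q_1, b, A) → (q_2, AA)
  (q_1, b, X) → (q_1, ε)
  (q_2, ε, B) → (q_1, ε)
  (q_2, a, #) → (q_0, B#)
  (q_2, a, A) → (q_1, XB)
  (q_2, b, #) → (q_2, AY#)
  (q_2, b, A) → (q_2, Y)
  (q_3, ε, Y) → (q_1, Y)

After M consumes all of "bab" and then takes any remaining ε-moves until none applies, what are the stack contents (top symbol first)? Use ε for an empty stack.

(q_0, bab, #)
  read b, top #: go to q_2, push B# → (q_2, ab, B#)
  ε-move, top B: go to q_1, push ε → (q_1, ab, #)
  read a, top #: go to q_2, push A# → (q_2, b, A#)
  read b, top A: go to q_2, push Y → (q_2, ε, Y#)
All input consumed in state q_2 with stack Y#.

Y#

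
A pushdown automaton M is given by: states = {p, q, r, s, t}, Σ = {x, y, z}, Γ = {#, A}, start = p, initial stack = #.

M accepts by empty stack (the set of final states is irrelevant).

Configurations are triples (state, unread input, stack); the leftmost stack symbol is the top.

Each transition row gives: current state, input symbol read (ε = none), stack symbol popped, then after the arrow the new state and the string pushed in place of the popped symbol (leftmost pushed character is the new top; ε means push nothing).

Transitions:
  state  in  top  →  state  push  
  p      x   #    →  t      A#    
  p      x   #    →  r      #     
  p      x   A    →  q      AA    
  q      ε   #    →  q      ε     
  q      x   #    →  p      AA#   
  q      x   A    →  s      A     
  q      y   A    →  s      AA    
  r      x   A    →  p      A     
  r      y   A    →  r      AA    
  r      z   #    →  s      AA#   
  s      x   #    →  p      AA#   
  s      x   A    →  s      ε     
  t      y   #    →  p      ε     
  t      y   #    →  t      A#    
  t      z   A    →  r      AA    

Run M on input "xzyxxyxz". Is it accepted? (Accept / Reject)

Reject

No computation consumes all input and empties the stack.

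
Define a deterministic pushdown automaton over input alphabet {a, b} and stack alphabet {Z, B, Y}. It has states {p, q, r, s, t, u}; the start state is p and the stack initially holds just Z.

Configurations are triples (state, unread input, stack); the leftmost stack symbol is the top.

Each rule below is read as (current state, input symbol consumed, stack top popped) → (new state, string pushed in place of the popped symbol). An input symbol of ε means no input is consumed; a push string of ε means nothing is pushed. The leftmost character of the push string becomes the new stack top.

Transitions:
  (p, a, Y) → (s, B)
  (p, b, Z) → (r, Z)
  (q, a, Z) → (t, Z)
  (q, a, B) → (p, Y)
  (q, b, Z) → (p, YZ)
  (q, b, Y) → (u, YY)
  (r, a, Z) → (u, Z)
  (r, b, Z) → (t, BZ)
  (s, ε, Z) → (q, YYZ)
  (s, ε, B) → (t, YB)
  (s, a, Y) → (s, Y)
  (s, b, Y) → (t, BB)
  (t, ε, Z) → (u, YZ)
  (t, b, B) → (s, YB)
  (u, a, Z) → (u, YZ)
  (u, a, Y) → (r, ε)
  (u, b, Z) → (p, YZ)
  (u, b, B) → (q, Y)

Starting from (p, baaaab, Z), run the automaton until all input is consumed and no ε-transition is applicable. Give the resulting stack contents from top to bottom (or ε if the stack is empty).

(p, baaaab, Z)
  read b, top Z: go to r, push Z → (r, aaaab, Z)
  read a, top Z: go to u, push Z → (u, aaab, Z)
  read a, top Z: go to u, push YZ → (u, aab, YZ)
  read a, top Y: go to r, push ε → (r, ab, Z)
  read a, top Z: go to u, push Z → (u, b, Z)
  read b, top Z: go to p, push YZ → (p, ε, YZ)
All input consumed in state p with stack YZ.

YZ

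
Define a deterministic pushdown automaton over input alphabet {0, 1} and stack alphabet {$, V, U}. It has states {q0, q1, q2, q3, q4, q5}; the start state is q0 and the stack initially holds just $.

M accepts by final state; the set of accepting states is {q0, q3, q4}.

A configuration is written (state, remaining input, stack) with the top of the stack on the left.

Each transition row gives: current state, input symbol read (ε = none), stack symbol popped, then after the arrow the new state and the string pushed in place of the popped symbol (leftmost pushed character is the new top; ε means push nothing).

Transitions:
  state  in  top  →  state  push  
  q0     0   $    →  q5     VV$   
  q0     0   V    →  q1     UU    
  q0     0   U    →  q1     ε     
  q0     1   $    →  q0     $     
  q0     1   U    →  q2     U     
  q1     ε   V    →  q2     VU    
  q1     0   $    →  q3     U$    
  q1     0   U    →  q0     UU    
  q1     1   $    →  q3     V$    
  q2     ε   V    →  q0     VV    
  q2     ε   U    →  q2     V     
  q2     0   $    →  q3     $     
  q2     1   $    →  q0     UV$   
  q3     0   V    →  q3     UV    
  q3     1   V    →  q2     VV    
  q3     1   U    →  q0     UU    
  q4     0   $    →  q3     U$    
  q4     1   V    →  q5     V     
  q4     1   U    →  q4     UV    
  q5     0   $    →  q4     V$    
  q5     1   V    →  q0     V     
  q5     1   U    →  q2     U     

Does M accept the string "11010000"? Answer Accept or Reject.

Accept

(q0, 11010000, $)
  read 1, top $: go to q0, push $ → (q0, 1010000, $)
  read 1, top $: go to q0, push $ → (q0, 010000, $)
  read 0, top $: go to q5, push VV$ → (q5, 10000, VV$)
  read 1, top V: go to q0, push V → (q0, 0000, VV$)
  read 0, top V: go to q1, push UU → (q1, 000, UUV$)
  read 0, top U: go to q0, push UU → (q0, 00, UUUV$)
  read 0, top U: go to q1, push ε → (q1, 0, UUV$)
  read 0, top U: go to q0, push UU → (q0, ε, UUUV$)
All input consumed; state q0 ∈ F.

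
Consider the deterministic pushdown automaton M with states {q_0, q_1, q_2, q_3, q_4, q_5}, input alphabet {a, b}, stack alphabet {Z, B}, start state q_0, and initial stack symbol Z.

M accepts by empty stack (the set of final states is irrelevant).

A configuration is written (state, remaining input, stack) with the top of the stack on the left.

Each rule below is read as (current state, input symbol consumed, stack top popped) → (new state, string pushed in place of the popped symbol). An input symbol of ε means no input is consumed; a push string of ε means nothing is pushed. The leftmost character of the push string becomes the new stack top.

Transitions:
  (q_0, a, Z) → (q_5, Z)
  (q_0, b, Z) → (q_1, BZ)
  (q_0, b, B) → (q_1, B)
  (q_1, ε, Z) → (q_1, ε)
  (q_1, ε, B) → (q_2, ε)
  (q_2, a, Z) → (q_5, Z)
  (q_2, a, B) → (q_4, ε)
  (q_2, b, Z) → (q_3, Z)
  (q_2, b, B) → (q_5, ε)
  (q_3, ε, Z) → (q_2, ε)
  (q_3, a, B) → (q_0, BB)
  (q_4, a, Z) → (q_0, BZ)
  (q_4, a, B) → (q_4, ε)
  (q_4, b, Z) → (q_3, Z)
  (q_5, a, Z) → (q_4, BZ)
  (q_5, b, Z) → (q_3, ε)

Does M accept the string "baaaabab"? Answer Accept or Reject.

(q_0, baaaabab, Z) ⊢ (q_1, aaaabab, BZ) ⊢ (q_2, aaaabab, Z) ⊢ (q_5, aaabab, Z) ⊢ (q_4, aabab, BZ) ⊢ (q_4, abab, Z) ⊢ (q_0, bab, BZ) ⊢ (q_1, ab, BZ) ⊢ (q_2, ab, Z) ⊢ (q_5, b, Z) ⊢ (q_3, ε, ε)
All input consumed and the stack is empty.

Accept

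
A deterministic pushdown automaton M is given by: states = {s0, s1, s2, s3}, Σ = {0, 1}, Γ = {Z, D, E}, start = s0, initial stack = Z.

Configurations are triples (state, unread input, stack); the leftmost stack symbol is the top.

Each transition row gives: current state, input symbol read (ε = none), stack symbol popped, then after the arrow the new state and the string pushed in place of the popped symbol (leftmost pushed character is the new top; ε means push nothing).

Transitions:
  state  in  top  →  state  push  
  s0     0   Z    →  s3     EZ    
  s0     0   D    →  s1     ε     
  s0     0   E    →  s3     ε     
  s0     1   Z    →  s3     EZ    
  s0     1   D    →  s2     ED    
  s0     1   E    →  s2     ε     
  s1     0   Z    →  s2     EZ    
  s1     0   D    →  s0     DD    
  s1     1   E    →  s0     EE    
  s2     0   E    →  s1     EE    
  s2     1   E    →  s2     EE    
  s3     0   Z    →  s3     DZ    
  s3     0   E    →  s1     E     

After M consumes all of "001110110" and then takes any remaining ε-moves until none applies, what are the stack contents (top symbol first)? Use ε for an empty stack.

EEEEZ

(s0, 001110110, Z) ⊢ (s3, 01110110, EZ) ⊢ (s1, 1110110, EZ) ⊢ (s0, 110110, EEZ) ⊢ (s2, 10110, EZ) ⊢ (s2, 0110, EEZ) ⊢ (s1, 110, EEEZ) ⊢ (s0, 10, EEEEZ) ⊢ (s2, 0, EEEZ) ⊢ (s1, ε, EEEEZ)
All input consumed in state s1 with stack EEEEZ.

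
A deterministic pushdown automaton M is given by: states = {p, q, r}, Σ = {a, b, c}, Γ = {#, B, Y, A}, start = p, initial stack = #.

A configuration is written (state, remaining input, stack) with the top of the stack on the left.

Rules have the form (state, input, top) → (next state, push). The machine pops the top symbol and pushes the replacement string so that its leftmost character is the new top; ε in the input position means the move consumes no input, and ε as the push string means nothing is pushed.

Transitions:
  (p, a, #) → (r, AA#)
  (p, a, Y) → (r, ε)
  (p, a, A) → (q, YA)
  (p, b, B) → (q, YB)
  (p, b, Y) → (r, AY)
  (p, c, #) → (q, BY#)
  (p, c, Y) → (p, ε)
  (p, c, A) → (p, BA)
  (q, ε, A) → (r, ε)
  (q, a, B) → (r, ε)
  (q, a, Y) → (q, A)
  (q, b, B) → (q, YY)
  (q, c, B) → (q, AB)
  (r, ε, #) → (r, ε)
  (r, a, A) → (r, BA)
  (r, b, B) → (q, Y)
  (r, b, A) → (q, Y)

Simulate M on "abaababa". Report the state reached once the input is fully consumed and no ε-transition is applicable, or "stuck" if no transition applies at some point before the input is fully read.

(p, abaababa, #) ⊢ (r, baababa, AA#) ⊢ (q, aababa, YA#) ⊢ (q, ababa, AA#) ⊢ (r, ababa, A#) ⊢ (r, baba, BA#) ⊢ (q, aba, YA#) ⊢ (q, ba, AA#) ⊢ (r, ba, A#) ⊢ (q, a, Y#) ⊢ (q, ε, A#) ⊢ (r, ε, #) ⊢ (r, ε, ε)
All input consumed; M is in state r.

r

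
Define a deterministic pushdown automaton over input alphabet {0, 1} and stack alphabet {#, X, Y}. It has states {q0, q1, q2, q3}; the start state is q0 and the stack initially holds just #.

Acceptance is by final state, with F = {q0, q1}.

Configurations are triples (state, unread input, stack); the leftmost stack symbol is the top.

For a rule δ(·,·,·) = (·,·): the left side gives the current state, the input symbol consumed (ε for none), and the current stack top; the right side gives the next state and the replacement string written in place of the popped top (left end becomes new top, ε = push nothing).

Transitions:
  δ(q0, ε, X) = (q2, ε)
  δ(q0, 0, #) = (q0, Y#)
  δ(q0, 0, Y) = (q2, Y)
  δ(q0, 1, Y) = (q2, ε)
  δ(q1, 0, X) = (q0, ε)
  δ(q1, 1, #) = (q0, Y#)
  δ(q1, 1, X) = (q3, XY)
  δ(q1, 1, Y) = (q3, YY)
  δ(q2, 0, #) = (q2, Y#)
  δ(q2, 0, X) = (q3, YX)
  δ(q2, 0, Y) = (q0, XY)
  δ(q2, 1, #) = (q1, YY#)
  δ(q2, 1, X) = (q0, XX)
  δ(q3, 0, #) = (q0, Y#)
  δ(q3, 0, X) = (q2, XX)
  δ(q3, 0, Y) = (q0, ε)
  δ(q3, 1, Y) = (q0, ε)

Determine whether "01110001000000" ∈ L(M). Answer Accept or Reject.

(q0, 01110001000000, #) ⊢ (q0, 1110001000000, Y#) ⊢ (q2, 110001000000, #) ⊢ (q1, 10001000000, YY#) ⊢ (q3, 0001000000, YYY#) ⊢ (q0, 001000000, YY#) ⊢ (q2, 01000000, YY#) ⊢ (q0, 1000000, XYY#) ⊢ (q2, 1000000, YY#)
No transition applies at (q2, 1000000, YY#); input not fully consumed.

Reject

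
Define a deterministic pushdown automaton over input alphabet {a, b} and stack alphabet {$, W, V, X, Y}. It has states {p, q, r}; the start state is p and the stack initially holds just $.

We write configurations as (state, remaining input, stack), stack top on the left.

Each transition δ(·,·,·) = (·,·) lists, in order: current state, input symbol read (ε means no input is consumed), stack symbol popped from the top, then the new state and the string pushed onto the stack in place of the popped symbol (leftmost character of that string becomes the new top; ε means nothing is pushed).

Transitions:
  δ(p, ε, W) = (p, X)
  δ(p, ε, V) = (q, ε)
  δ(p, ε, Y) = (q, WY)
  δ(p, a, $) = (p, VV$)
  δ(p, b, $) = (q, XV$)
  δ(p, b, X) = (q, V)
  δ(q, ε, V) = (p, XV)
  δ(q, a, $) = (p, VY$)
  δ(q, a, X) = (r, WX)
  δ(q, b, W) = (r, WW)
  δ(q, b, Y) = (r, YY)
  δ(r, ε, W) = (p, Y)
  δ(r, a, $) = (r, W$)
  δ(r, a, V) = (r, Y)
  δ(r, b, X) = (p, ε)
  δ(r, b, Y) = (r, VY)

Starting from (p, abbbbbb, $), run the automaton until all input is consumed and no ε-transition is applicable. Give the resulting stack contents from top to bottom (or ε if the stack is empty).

XVVVVVVV$

(p, abbbbbb, $)
  read a, top $: go to p, push VV$ → (p, bbbbbb, VV$)
  ε-move, top V: go to q, push ε → (q, bbbbbb, V$)
  ε-move, top V: go to p, push XV → (p, bbbbbb, XV$)
  read b, top X: go to q, push V → (q, bbbbb, VV$)
  ε-move, top V: go to p, push XV → (p, bbbbb, XVV$)
  read b, top X: go to q, push V → (q, bbbb, VVV$)
  ε-move, top V: go to p, push XV → (p, bbbb, XVVV$)
  read b, top X: go to q, push V → (q, bbb, VVVV$)
  ε-move, top V: go to p, push XV → (p, bbb, XVVVV$)
  read b, top X: go to q, push V → (q, bb, VVVVV$)
  ε-move, top V: go to p, push XV → (p, bb, XVVVVV$)
  read b, top X: go to q, push V → (q, b, VVVVVV$)
  ε-move, top V: go to p, push XV → (p, b, XVVVVVV$)
  read b, top X: go to q, push V → (q, ε, VVVVVVV$)
  ε-move, top V: go to p, push XV → (p, ε, XVVVVVVV$)
All input consumed in state p with stack XVVVVVVV$.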